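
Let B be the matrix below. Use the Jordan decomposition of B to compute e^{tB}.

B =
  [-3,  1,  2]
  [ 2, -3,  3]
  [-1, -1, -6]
e^{tB} =
  [t^2*exp(-4*t)/2 + t*exp(-4*t) + exp(-4*t), t*exp(-4*t), t^2*exp(-4*t)/2 + 2*t*exp(-4*t)]
  [t^2*exp(-4*t)/2 + 2*t*exp(-4*t), t*exp(-4*t) + exp(-4*t), t^2*exp(-4*t)/2 + 3*t*exp(-4*t)]
  [-t^2*exp(-4*t)/2 - t*exp(-4*t), -t*exp(-4*t), -t^2*exp(-4*t)/2 - 2*t*exp(-4*t) + exp(-4*t)]

Strategy: write B = P · J · P⁻¹ where J is a Jordan canonical form, so e^{tB} = P · e^{tJ} · P⁻¹, and e^{tJ} can be computed block-by-block.

B has Jordan form
J =
  [-4,  1,  0]
  [ 0, -4,  1]
  [ 0,  0, -4]
(up to reordering of blocks).

Per-block formulas:
  For a 3×3 Jordan block J_3(-4): exp(t · J_3(-4)) = e^(-4t)·(I + t·N + (t^2/2)·N^2), where N is the 3×3 nilpotent shift.

After assembling e^{tJ} and conjugating by P, we get:

e^{tB} =
  [t^2*exp(-4*t)/2 + t*exp(-4*t) + exp(-4*t), t*exp(-4*t), t^2*exp(-4*t)/2 + 2*t*exp(-4*t)]
  [t^2*exp(-4*t)/2 + 2*t*exp(-4*t), t*exp(-4*t) + exp(-4*t), t^2*exp(-4*t)/2 + 3*t*exp(-4*t)]
  [-t^2*exp(-4*t)/2 - t*exp(-4*t), -t*exp(-4*t), -t^2*exp(-4*t)/2 - 2*t*exp(-4*t) + exp(-4*t)]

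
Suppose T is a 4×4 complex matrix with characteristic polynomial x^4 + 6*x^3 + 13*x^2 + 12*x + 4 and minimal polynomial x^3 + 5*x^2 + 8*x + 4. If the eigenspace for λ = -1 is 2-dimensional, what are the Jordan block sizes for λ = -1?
Block sizes for λ = -1: [1, 1]

Step 1 — from the characteristic polynomial, algebraic multiplicity of λ = -1 is 2. From dim ker(T − (-1)·I) = 2, there are exactly 2 Jordan blocks for λ = -1.
Step 2 — from the minimal polynomial, the factor (x + 1) tells us the largest block for λ = -1 has size 1.
Step 3 — with total size 2, 2 blocks, and largest block 1, the block sizes (in nonincreasing order) are [1, 1].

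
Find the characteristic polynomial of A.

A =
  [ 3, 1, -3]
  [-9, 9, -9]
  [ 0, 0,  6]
x^3 - 18*x^2 + 108*x - 216

Expanding det(x·I − A) (e.g. by cofactor expansion or by noting that A is similar to its Jordan form J, which has the same characteristic polynomial as A) gives
  χ_A(x) = x^3 - 18*x^2 + 108*x - 216
which factors as (x - 6)^3. The eigenvalues (with algebraic multiplicities) are λ = 6 with multiplicity 3.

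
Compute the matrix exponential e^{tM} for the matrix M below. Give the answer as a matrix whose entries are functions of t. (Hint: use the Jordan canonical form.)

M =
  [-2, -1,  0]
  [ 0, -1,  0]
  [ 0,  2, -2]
e^{tM} =
  [exp(-2*t), -exp(-t) + exp(-2*t), 0]
  [0, exp(-t), 0]
  [0, 2*exp(-t) - 2*exp(-2*t), exp(-2*t)]

Strategy: write M = P · J · P⁻¹ where J is a Jordan canonical form, so e^{tM} = P · e^{tJ} · P⁻¹, and e^{tJ} can be computed block-by-block.

M has Jordan form
J =
  [-2,  0,  0]
  [ 0, -2,  0]
  [ 0,  0, -1]
(up to reordering of blocks).

Per-block formulas:
  For a 1×1 block at λ = -2: exp(t · [-2]) = [e^(-2t)].
  For a 1×1 block at λ = -1: exp(t · [-1]) = [e^(-1t)].

After assembling e^{tJ} and conjugating by P, we get:

e^{tM} =
  [exp(-2*t), -exp(-t) + exp(-2*t), 0]
  [0, exp(-t), 0]
  [0, 2*exp(-t) - 2*exp(-2*t), exp(-2*t)]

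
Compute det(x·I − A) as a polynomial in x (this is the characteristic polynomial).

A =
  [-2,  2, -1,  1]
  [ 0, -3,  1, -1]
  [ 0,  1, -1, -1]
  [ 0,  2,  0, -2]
x^4 + 8*x^3 + 24*x^2 + 32*x + 16

Expanding det(x·I − A) (e.g. by cofactor expansion or by noting that A is similar to its Jordan form J, which has the same characteristic polynomial as A) gives
  χ_A(x) = x^4 + 8*x^3 + 24*x^2 + 32*x + 16
which factors as (x + 2)^4. The eigenvalues (with algebraic multiplicities) are λ = -2 with multiplicity 4.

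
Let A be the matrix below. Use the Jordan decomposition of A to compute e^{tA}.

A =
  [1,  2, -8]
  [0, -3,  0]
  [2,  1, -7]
e^{tA} =
  [4*t*exp(-3*t) + exp(-3*t), 2*t*exp(-3*t), -8*t*exp(-3*t)]
  [0, exp(-3*t), 0]
  [2*t*exp(-3*t), t*exp(-3*t), -4*t*exp(-3*t) + exp(-3*t)]

Strategy: write A = P · J · P⁻¹ where J is a Jordan canonical form, so e^{tA} = P · e^{tJ} · P⁻¹, and e^{tJ} can be computed block-by-block.

A has Jordan form
J =
  [-3,  1,  0]
  [ 0, -3,  0]
  [ 0,  0, -3]
(up to reordering of blocks).

Per-block formulas:
  For a 1×1 block at λ = -3: exp(t · [-3]) = [e^(-3t)].
  For a 2×2 Jordan block J_2(-3): exp(t · J_2(-3)) = e^(-3t)·(I + t·N), where N is the 2×2 nilpotent shift.

After assembling e^{tJ} and conjugating by P, we get:

e^{tA} =
  [4*t*exp(-3*t) + exp(-3*t), 2*t*exp(-3*t), -8*t*exp(-3*t)]
  [0, exp(-3*t), 0]
  [2*t*exp(-3*t), t*exp(-3*t), -4*t*exp(-3*t) + exp(-3*t)]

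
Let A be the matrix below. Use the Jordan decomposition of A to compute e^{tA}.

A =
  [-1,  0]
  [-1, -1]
e^{tA} =
  [exp(-t), 0]
  [-t*exp(-t), exp(-t)]

Strategy: write A = P · J · P⁻¹ where J is a Jordan canonical form, so e^{tA} = P · e^{tJ} · P⁻¹, and e^{tJ} can be computed block-by-block.

A has Jordan form
J =
  [-1,  1]
  [ 0, -1]
(up to reordering of blocks).

Per-block formulas:
  For a 2×2 Jordan block J_2(-1): exp(t · J_2(-1)) = e^(-1t)·(I + t·N), where N is the 2×2 nilpotent shift.

After assembling e^{tJ} and conjugating by P, we get:

e^{tA} =
  [exp(-t), 0]
  [-t*exp(-t), exp(-t)]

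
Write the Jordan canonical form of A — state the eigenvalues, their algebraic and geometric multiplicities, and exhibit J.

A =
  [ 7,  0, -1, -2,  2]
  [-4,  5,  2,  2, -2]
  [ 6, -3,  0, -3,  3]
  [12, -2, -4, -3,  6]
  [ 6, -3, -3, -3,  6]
J_3(3) ⊕ J_1(3) ⊕ J_1(3)

The characteristic polynomial is
  det(x·I − A) = x^5 - 15*x^4 + 90*x^3 - 270*x^2 + 405*x - 243 = (x - 3)^5

Eigenvalues and multiplicities (the geometric multiplicity of λ is n − rank(A − λI), which equals the number of Jordan blocks for λ):
  λ = 3: algebraic multiplicity = 5, geometric multiplicity = 3

Determining the block sizes for each eigenvalue:
  λ = 3: with am = 5 and gm = 3, the partition is not yet determined (e.g. several partitions of 5 into 3 parts exist). Let N = A − (3)·I. Computing rank(N^1) = 2, rank(N^2) = 1, rank(N^3) = 0; the number of blocks of size ≥ j is rank(N^{j−1}) − rank(N^j), giving [3, 1, 1]. So we have 1 block(s) of size 3, 2 block(s) of size 1 → block sizes [3, 1, 1]

Assembling the blocks gives a Jordan form
J =
  [3, 1, 0, 0, 0]
  [0, 3, 1, 0, 0]
  [0, 0, 3, 0, 0]
  [0, 0, 0, 3, 0]
  [0, 0, 0, 0, 3]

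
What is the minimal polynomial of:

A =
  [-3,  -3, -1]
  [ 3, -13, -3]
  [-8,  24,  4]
x^2 + 8*x + 16

The characteristic polynomial is χ_A(x) = (x + 4)^3, so the eigenvalues are known. The minimal polynomial is
  m_A(x) = Π_λ (x − λ)^{k_λ}
where k_λ is the size of the *largest* Jordan block for λ (equivalently, the smallest k with (A − λI)^k v = 0 for every generalised eigenvector v of λ).

  λ = -4: largest Jordan block has size 2, contributing (x + 4)^2

So m_A(x) = (x + 4)^2 = x^2 + 8*x + 16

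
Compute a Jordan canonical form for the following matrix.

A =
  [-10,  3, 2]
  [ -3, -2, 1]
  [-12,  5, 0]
J_3(-4)

The characteristic polynomial is
  det(x·I − A) = x^3 + 12*x^2 + 48*x + 64 = (x + 4)^3

Eigenvalues and multiplicities (the geometric multiplicity of λ is n − rank(A − λI), which equals the number of Jordan blocks for λ):
  λ = -4: algebraic multiplicity = 3, geometric multiplicity = 1

Determining the block sizes for each eigenvalue:
  λ = -4: one block (gm = 1), so the single block has size am = 3 → block sizes [3]

Assembling the blocks gives a Jordan form
J =
  [-4,  1,  0]
  [ 0, -4,  1]
  [ 0,  0, -4]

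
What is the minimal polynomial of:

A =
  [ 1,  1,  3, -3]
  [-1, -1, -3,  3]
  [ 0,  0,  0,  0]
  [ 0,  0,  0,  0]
x^2

The characteristic polynomial is χ_A(x) = x^4, so the eigenvalues are known. The minimal polynomial is
  m_A(x) = Π_λ (x − λ)^{k_λ}
where k_λ is the size of the *largest* Jordan block for λ (equivalently, the smallest k with (A − λI)^k v = 0 for every generalised eigenvector v of λ).

  λ = 0: largest Jordan block has size 2, contributing (x − 0)^2

So m_A(x) = x^2 = x^2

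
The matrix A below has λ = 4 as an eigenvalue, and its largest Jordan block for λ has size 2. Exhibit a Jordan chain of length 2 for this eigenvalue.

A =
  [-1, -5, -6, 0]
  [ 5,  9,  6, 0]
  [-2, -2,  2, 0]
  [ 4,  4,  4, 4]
A Jordan chain for λ = 4 of length 2:
v_1 = (1, -1, 0, 0)ᵀ
v_2 = (1, 0, -1, 0)ᵀ

Let N = A − (4)·I. We want v_2 with N^2 v_2 = 0 but N^1 v_2 ≠ 0; then v_{j-1} := N · v_j for j = 2, …, 2.

Pick v_2 = (1, 0, -1, 0)ᵀ.
Then v_1 = N · v_2 = (1, -1, 0, 0)ᵀ.

Sanity check: (A − (4)·I) v_1 = (0, 0, 0, 0)ᵀ = 0. ✓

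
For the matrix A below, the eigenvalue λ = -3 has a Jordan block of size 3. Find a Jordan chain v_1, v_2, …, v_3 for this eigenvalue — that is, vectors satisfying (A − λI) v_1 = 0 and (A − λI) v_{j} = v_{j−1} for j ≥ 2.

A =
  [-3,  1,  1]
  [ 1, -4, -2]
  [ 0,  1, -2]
A Jordan chain for λ = -3 of length 3:
v_1 = (1, -1, 1)ᵀ
v_2 = (0, 1, 0)ᵀ
v_3 = (1, 0, 0)ᵀ

Let N = A − (-3)·I. We want v_3 with N^3 v_3 = 0 but N^2 v_3 ≠ 0; then v_{j-1} := N · v_j for j = 3, …, 2.

Pick v_3 = (1, 0, 0)ᵀ.
Then v_2 = N · v_3 = (0, 1, 0)ᵀ.
Then v_1 = N · v_2 = (1, -1, 1)ᵀ.

Sanity check: (A − (-3)·I) v_1 = (0, 0, 0)ᵀ = 0. ✓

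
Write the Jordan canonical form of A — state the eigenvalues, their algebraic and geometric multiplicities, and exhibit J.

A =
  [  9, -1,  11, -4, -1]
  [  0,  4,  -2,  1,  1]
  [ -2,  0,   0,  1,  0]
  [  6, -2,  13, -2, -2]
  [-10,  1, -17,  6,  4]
J_2(3) ⊕ J_2(3) ⊕ J_1(3)

The characteristic polynomial is
  det(x·I − A) = x^5 - 15*x^4 + 90*x^3 - 270*x^2 + 405*x - 243 = (x - 3)^5

Eigenvalues and multiplicities (the geometric multiplicity of λ is n − rank(A − λI), which equals the number of Jordan blocks for λ):
  λ = 3: algebraic multiplicity = 5, geometric multiplicity = 3

Determining the block sizes for each eigenvalue:
  λ = 3: with am = 5 and gm = 3, the partition is not yet determined (e.g. several partitions of 5 into 3 parts exist). Let N = A − (3)·I. Computing rank(N^1) = 2, rank(N^2) = 0; the number of blocks of size ≥ j is rank(N^{j−1}) − rank(N^j), giving [3, 2]. So we have 2 block(s) of size 2, 1 block(s) of size 1 → block sizes [2, 2, 1]

Assembling the blocks gives a Jordan form
J =
  [3, 1, 0, 0, 0]
  [0, 3, 0, 0, 0]
  [0, 0, 3, 1, 0]
  [0, 0, 0, 3, 0]
  [0, 0, 0, 0, 3]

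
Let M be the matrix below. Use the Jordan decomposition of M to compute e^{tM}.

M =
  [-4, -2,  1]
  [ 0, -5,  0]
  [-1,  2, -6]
e^{tM} =
  [t*exp(-5*t) + exp(-5*t), -2*t*exp(-5*t), t*exp(-5*t)]
  [0, exp(-5*t), 0]
  [-t*exp(-5*t), 2*t*exp(-5*t), -t*exp(-5*t) + exp(-5*t)]

Strategy: write M = P · J · P⁻¹ where J is a Jordan canonical form, so e^{tM} = P · e^{tJ} · P⁻¹, and e^{tJ} can be computed block-by-block.

M has Jordan form
J =
  [-5,  1,  0]
  [ 0, -5,  0]
  [ 0,  0, -5]
(up to reordering of blocks).

Per-block formulas:
  For a 2×2 Jordan block J_2(-5): exp(t · J_2(-5)) = e^(-5t)·(I + t·N), where N is the 2×2 nilpotent shift.
  For a 1×1 block at λ = -5: exp(t · [-5]) = [e^(-5t)].

After assembling e^{tJ} and conjugating by P, we get:

e^{tM} =
  [t*exp(-5*t) + exp(-5*t), -2*t*exp(-5*t), t*exp(-5*t)]
  [0, exp(-5*t), 0]
  [-t*exp(-5*t), 2*t*exp(-5*t), -t*exp(-5*t) + exp(-5*t)]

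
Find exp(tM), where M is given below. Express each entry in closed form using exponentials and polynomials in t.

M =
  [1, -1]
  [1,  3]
e^{tM} =
  [-t*exp(2*t) + exp(2*t), -t*exp(2*t)]
  [t*exp(2*t), t*exp(2*t) + exp(2*t)]

Strategy: write M = P · J · P⁻¹ where J is a Jordan canonical form, so e^{tM} = P · e^{tJ} · P⁻¹, and e^{tJ} can be computed block-by-block.

M has Jordan form
J =
  [2, 1]
  [0, 2]
(up to reordering of blocks).

Per-block formulas:
  For a 2×2 Jordan block J_2(2): exp(t · J_2(2)) = e^(2t)·(I + t·N), where N is the 2×2 nilpotent shift.

After assembling e^{tJ} and conjugating by P, we get:

e^{tM} =
  [-t*exp(2*t) + exp(2*t), -t*exp(2*t)]
  [t*exp(2*t), t*exp(2*t) + exp(2*t)]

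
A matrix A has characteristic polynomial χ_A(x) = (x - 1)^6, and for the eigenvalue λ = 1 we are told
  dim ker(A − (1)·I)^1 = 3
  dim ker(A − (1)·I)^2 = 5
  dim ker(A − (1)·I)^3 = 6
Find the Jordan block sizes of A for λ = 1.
Block sizes for λ = 1: [3, 2, 1]

From the dimensions of kernels of powers, the number of Jordan blocks of size at least j is d_j − d_{j−1} where d_j = dim ker(N^j) (with d_0 = 0). Computing the differences gives [3, 2, 1].
The number of blocks of size exactly k is (#blocks of size ≥ k) − (#blocks of size ≥ k + 1), so the partition is: 1 block(s) of size 1, 1 block(s) of size 2, 1 block(s) of size 3.
In nonincreasing order the block sizes are [3, 2, 1].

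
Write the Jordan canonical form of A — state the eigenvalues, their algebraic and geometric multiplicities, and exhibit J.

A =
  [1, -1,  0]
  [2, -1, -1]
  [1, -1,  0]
J_3(0)

The characteristic polynomial is
  det(x·I − A) = x^3

Eigenvalues and multiplicities (the geometric multiplicity of λ is n − rank(A − λI), which equals the number of Jordan blocks for λ):
  λ = 0: algebraic multiplicity = 3, geometric multiplicity = 1

Determining the block sizes for each eigenvalue:
  λ = 0: one block (gm = 1), so the single block has size am = 3 → block sizes [3]

Assembling the blocks gives a Jordan form
J =
  [0, 1, 0]
  [0, 0, 1]
  [0, 0, 0]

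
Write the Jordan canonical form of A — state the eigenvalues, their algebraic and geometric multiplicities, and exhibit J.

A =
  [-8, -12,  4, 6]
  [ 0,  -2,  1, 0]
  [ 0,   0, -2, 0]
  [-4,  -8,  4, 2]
J_1(-4) ⊕ J_2(-2) ⊕ J_1(-2)

The characteristic polynomial is
  det(x·I − A) = x^4 + 10*x^3 + 36*x^2 + 56*x + 32 = (x + 2)^3*(x + 4)

Eigenvalues and multiplicities (the geometric multiplicity of λ is n − rank(A − λI), which equals the number of Jordan blocks for λ):
  λ = -4: algebraic multiplicity = 1, geometric multiplicity = 1
  λ = -2: algebraic multiplicity = 3, geometric multiplicity = 2

Determining the block sizes for each eigenvalue:
  λ = -4: one block (gm = 1), so the single block has size am = 1 → block sizes [1]
  λ = -2: 2 blocks summing to 3 forces exactly one block of size 2 and the rest size 1 → block sizes [2, 1]

Assembling the blocks gives a Jordan form
J =
  [-4,  0,  0,  0]
  [ 0, -2,  1,  0]
  [ 0,  0, -2,  0]
  [ 0,  0,  0, -2]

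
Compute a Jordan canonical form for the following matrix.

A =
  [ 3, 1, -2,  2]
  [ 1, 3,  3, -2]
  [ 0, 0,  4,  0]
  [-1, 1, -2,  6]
J_3(4) ⊕ J_1(4)

The characteristic polynomial is
  det(x·I − A) = x^4 - 16*x^3 + 96*x^2 - 256*x + 256 = (x - 4)^4

Eigenvalues and multiplicities (the geometric multiplicity of λ is n − rank(A − λI), which equals the number of Jordan blocks for λ):
  λ = 4: algebraic multiplicity = 4, geometric multiplicity = 2

Determining the block sizes for each eigenvalue:
  λ = 4: with am = 4 and gm = 2, the partition is not yet determined (e.g. several partitions of 4 into 2 parts exist). Let N = A − (4)·I. Computing rank(N^1) = 2, rank(N^2) = 1, rank(N^3) = 0; the number of blocks of size ≥ j is rank(N^{j−1}) − rank(N^j), giving [2, 1, 1]. So we have 1 block(s) of size 3, 1 block(s) of size 1 → block sizes [3, 1]

Assembling the blocks gives a Jordan form
J =
  [4, 1, 0, 0]
  [0, 4, 1, 0]
  [0, 0, 4, 0]
  [0, 0, 0, 4]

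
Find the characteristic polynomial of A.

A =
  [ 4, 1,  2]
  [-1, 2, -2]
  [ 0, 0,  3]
x^3 - 9*x^2 + 27*x - 27

Expanding det(x·I − A) (e.g. by cofactor expansion or by noting that A is similar to its Jordan form J, which has the same characteristic polynomial as A) gives
  χ_A(x) = x^3 - 9*x^2 + 27*x - 27
which factors as (x - 3)^3. The eigenvalues (with algebraic multiplicities) are λ = 3 with multiplicity 3.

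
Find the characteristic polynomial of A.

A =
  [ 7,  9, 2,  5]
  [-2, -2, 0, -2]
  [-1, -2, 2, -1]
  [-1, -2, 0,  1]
x^4 - 8*x^3 + 24*x^2 - 32*x + 16

Expanding det(x·I − A) (e.g. by cofactor expansion or by noting that A is similar to its Jordan form J, which has the same characteristic polynomial as A) gives
  χ_A(x) = x^4 - 8*x^3 + 24*x^2 - 32*x + 16
which factors as (x - 2)^4. The eigenvalues (with algebraic multiplicities) are λ = 2 with multiplicity 4.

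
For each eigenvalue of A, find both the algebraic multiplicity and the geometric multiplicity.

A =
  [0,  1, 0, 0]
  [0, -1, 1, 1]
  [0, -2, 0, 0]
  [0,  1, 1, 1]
λ = 0: alg = 4, geom = 2

Step 1 — factor the characteristic polynomial to read off the algebraic multiplicities:
  χ_A(x) = x^4

Step 2 — compute geometric multiplicities via the rank-nullity identity g(λ) = n − rank(A − λI):
  rank(A − (0)·I) = 2, so dim ker(A − (0)·I) = n − 2 = 2

Summary:
  λ = 0: algebraic multiplicity = 4, geometric multiplicity = 2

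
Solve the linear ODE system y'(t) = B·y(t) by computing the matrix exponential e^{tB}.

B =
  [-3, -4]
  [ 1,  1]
e^{tB} =
  [-2*t*exp(-t) + exp(-t), -4*t*exp(-t)]
  [t*exp(-t), 2*t*exp(-t) + exp(-t)]

Strategy: write B = P · J · P⁻¹ where J is a Jordan canonical form, so e^{tB} = P · e^{tJ} · P⁻¹, and e^{tJ} can be computed block-by-block.

B has Jordan form
J =
  [-1,  1]
  [ 0, -1]
(up to reordering of blocks).

Per-block formulas:
  For a 2×2 Jordan block J_2(-1): exp(t · J_2(-1)) = e^(-1t)·(I + t·N), where N is the 2×2 nilpotent shift.

After assembling e^{tJ} and conjugating by P, we get:

e^{tB} =
  [-2*t*exp(-t) + exp(-t), -4*t*exp(-t)]
  [t*exp(-t), 2*t*exp(-t) + exp(-t)]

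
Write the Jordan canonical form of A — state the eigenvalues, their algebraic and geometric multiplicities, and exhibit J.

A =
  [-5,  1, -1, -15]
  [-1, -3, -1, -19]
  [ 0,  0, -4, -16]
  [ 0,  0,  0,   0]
J_2(-4) ⊕ J_1(-4) ⊕ J_1(0)

The characteristic polynomial is
  det(x·I − A) = x^4 + 12*x^3 + 48*x^2 + 64*x = x*(x + 4)^3

Eigenvalues and multiplicities (the geometric multiplicity of λ is n − rank(A − λI), which equals the number of Jordan blocks for λ):
  λ = -4: algebraic multiplicity = 3, geometric multiplicity = 2
  λ = 0: algebraic multiplicity = 1, geometric multiplicity = 1

Determining the block sizes for each eigenvalue:
  λ = -4: 2 blocks summing to 3 forces exactly one block of size 2 and the rest size 1 → block sizes [2, 1]
  λ = 0: one block (gm = 1), so the single block has size am = 1 → block sizes [1]

Assembling the blocks gives a Jordan form
J =
  [-4,  1,  0, 0]
  [ 0, -4,  0, 0]
  [ 0,  0, -4, 0]
  [ 0,  0,  0, 0]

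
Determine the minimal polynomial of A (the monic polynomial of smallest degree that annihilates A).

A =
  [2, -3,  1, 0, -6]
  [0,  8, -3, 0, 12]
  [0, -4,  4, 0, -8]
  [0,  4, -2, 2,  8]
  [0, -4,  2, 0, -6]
x^3 - 6*x^2 + 12*x - 8

The characteristic polynomial is χ_A(x) = (x - 2)^5, so the eigenvalues are known. The minimal polynomial is
  m_A(x) = Π_λ (x − λ)^{k_λ}
where k_λ is the size of the *largest* Jordan block for λ (equivalently, the smallest k with (A − λI)^k v = 0 for every generalised eigenvector v of λ).

  λ = 2: largest Jordan block has size 3, contributing (x − 2)^3

So m_A(x) = (x - 2)^3 = x^3 - 6*x^2 + 12*x - 8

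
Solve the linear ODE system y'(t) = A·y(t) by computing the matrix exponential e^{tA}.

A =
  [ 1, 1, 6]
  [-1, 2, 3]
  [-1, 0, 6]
e^{tA} =
  [-3*t^2*exp(3*t)/2 - 2*t*exp(3*t) + exp(3*t), -3*t^2*exp(3*t)/2 + t*exp(3*t), 9*t^2*exp(3*t)/2 + 6*t*exp(3*t)]
  [-t*exp(3*t), -t*exp(3*t) + exp(3*t), 3*t*exp(3*t)]
  [-t^2*exp(3*t)/2 - t*exp(3*t), -t^2*exp(3*t)/2, 3*t^2*exp(3*t)/2 + 3*t*exp(3*t) + exp(3*t)]

Strategy: write A = P · J · P⁻¹ where J is a Jordan canonical form, so e^{tA} = P · e^{tJ} · P⁻¹, and e^{tJ} can be computed block-by-block.

A has Jordan form
J =
  [3, 1, 0]
  [0, 3, 1]
  [0, 0, 3]
(up to reordering of blocks).

Per-block formulas:
  For a 3×3 Jordan block J_3(3): exp(t · J_3(3)) = e^(3t)·(I + t·N + (t^2/2)·N^2), where N is the 3×3 nilpotent shift.

After assembling e^{tJ} and conjugating by P, we get:

e^{tA} =
  [-3*t^2*exp(3*t)/2 - 2*t*exp(3*t) + exp(3*t), -3*t^2*exp(3*t)/2 + t*exp(3*t), 9*t^2*exp(3*t)/2 + 6*t*exp(3*t)]
  [-t*exp(3*t), -t*exp(3*t) + exp(3*t), 3*t*exp(3*t)]
  [-t^2*exp(3*t)/2 - t*exp(3*t), -t^2*exp(3*t)/2, 3*t^2*exp(3*t)/2 + 3*t*exp(3*t) + exp(3*t)]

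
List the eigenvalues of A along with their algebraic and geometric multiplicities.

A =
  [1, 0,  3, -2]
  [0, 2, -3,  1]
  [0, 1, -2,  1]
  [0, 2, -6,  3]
λ = 1: alg = 4, geom = 2

Step 1 — factor the characteristic polynomial to read off the algebraic multiplicities:
  χ_A(x) = (x - 1)^4

Step 2 — compute geometric multiplicities via the rank-nullity identity g(λ) = n − rank(A − λI):
  rank(A − (1)·I) = 2, so dim ker(A − (1)·I) = n − 2 = 2

Summary:
  λ = 1: algebraic multiplicity = 4, geometric multiplicity = 2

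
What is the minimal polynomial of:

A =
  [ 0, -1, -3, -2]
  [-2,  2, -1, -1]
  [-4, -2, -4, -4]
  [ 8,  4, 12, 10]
x^3 - 6*x^2 + 12*x - 8

The characteristic polynomial is χ_A(x) = (x - 2)^4, so the eigenvalues are known. The minimal polynomial is
  m_A(x) = Π_λ (x − λ)^{k_λ}
where k_λ is the size of the *largest* Jordan block for λ (equivalently, the smallest k with (A − λI)^k v = 0 for every generalised eigenvector v of λ).

  λ = 2: largest Jordan block has size 3, contributing (x − 2)^3

So m_A(x) = (x - 2)^3 = x^3 - 6*x^2 + 12*x - 8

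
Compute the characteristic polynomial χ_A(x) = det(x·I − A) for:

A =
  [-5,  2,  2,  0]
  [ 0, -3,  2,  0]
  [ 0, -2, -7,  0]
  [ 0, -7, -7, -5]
x^4 + 20*x^3 + 150*x^2 + 500*x + 625

Expanding det(x·I − A) (e.g. by cofactor expansion or by noting that A is similar to its Jordan form J, which has the same characteristic polynomial as A) gives
  χ_A(x) = x^4 + 20*x^3 + 150*x^2 + 500*x + 625
which factors as (x + 5)^4. The eigenvalues (with algebraic multiplicities) are λ = -5 with multiplicity 4.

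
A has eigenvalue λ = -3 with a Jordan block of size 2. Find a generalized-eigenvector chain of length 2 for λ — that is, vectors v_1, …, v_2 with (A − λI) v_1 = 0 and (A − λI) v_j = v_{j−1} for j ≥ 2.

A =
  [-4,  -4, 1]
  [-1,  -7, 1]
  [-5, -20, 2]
A Jordan chain for λ = -3 of length 2:
v_1 = (-1, -1, -5)ᵀ
v_2 = (1, 0, 0)ᵀ

Let N = A − (-3)·I. We want v_2 with N^2 v_2 = 0 but N^1 v_2 ≠ 0; then v_{j-1} := N · v_j for j = 2, …, 2.

Pick v_2 = (1, 0, 0)ᵀ.
Then v_1 = N · v_2 = (-1, -1, -5)ᵀ.

Sanity check: (A − (-3)·I) v_1 = (0, 0, 0)ᵀ = 0. ✓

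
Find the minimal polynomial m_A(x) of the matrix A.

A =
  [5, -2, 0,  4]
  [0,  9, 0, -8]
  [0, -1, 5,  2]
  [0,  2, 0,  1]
x^2 - 10*x + 25

The characteristic polynomial is χ_A(x) = (x - 5)^4, so the eigenvalues are known. The minimal polynomial is
  m_A(x) = Π_λ (x − λ)^{k_λ}
where k_λ is the size of the *largest* Jordan block for λ (equivalently, the smallest k with (A − λI)^k v = 0 for every generalised eigenvector v of λ).

  λ = 5: largest Jordan block has size 2, contributing (x − 5)^2

So m_A(x) = (x - 5)^2 = x^2 - 10*x + 25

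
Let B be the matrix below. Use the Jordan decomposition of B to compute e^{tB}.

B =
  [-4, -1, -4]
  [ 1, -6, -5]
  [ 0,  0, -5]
e^{tB} =
  [t*exp(-5*t) + exp(-5*t), -t*exp(-5*t), t^2*exp(-5*t)/2 - 4*t*exp(-5*t)]
  [t*exp(-5*t), -t*exp(-5*t) + exp(-5*t), t^2*exp(-5*t)/2 - 5*t*exp(-5*t)]
  [0, 0, exp(-5*t)]

Strategy: write B = P · J · P⁻¹ where J is a Jordan canonical form, so e^{tB} = P · e^{tJ} · P⁻¹, and e^{tJ} can be computed block-by-block.

B has Jordan form
J =
  [-5,  1,  0]
  [ 0, -5,  1]
  [ 0,  0, -5]
(up to reordering of blocks).

Per-block formulas:
  For a 3×3 Jordan block J_3(-5): exp(t · J_3(-5)) = e^(-5t)·(I + t·N + (t^2/2)·N^2), where N is the 3×3 nilpotent shift.

After assembling e^{tJ} and conjugating by P, we get:

e^{tB} =
  [t*exp(-5*t) + exp(-5*t), -t*exp(-5*t), t^2*exp(-5*t)/2 - 4*t*exp(-5*t)]
  [t*exp(-5*t), -t*exp(-5*t) + exp(-5*t), t^2*exp(-5*t)/2 - 5*t*exp(-5*t)]
  [0, 0, exp(-5*t)]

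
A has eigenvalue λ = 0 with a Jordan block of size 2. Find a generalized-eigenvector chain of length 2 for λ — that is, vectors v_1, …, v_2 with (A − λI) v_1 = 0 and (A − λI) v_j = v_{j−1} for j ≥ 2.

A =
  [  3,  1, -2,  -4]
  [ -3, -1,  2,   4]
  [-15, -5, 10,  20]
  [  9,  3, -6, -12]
A Jordan chain for λ = 0 of length 2:
v_1 = (3, -3, -15, 9)ᵀ
v_2 = (1, 0, 0, 0)ᵀ

Let N = A − (0)·I. We want v_2 with N^2 v_2 = 0 but N^1 v_2 ≠ 0; then v_{j-1} := N · v_j for j = 2, …, 2.

Pick v_2 = (1, 0, 0, 0)ᵀ.
Then v_1 = N · v_2 = (3, -3, -15, 9)ᵀ.

Sanity check: (A − (0)·I) v_1 = (0, 0, 0, 0)ᵀ = 0. ✓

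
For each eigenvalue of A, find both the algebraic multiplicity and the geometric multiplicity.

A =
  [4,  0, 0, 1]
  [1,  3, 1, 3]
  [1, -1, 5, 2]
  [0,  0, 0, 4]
λ = 4: alg = 4, geom = 2

Step 1 — factor the characteristic polynomial to read off the algebraic multiplicities:
  χ_A(x) = (x - 4)^4

Step 2 — compute geometric multiplicities via the rank-nullity identity g(λ) = n − rank(A − λI):
  rank(A − (4)·I) = 2, so dim ker(A − (4)·I) = n − 2 = 2

Summary:
  λ = 4: algebraic multiplicity = 4, geometric multiplicity = 2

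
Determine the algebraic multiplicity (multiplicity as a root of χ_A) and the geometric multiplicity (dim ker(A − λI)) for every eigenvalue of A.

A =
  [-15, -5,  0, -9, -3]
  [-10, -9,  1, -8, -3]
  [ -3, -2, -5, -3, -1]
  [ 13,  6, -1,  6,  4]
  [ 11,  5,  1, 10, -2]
λ = -5: alg = 5, geom = 2

Step 1 — factor the characteristic polynomial to read off the algebraic multiplicities:
  χ_A(x) = (x + 5)^5

Step 2 — compute geometric multiplicities via the rank-nullity identity g(λ) = n − rank(A − λI):
  rank(A − (-5)·I) = 3, so dim ker(A − (-5)·I) = n − 3 = 2

Summary:
  λ = -5: algebraic multiplicity = 5, geometric multiplicity = 2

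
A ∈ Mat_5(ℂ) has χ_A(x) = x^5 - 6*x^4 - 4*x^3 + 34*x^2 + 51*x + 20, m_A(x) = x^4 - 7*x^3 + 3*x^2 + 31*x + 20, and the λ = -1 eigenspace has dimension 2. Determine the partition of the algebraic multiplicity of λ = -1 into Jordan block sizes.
Block sizes for λ = -1: [2, 1]

Step 1 — from the characteristic polynomial, algebraic multiplicity of λ = -1 is 3. From dim ker(A − (-1)·I) = 2, there are exactly 2 Jordan blocks for λ = -1.
Step 2 — from the minimal polynomial, the factor (x + 1)^2 tells us the largest block for λ = -1 has size 2.
Step 3 — with total size 3, 2 blocks, and largest block 2, the block sizes (in nonincreasing order) are [2, 1].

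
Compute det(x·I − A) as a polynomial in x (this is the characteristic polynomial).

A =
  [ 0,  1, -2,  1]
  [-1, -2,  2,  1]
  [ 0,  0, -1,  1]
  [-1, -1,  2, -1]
x^4 + 4*x^3 + 6*x^2 + 4*x + 1

Expanding det(x·I − A) (e.g. by cofactor expansion or by noting that A is similar to its Jordan form J, which has the same characteristic polynomial as A) gives
  χ_A(x) = x^4 + 4*x^3 + 6*x^2 + 4*x + 1
which factors as (x + 1)^4. The eigenvalues (with algebraic multiplicities) are λ = -1 with multiplicity 4.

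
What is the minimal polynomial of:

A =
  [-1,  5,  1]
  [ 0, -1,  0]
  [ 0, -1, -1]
x^3 + 3*x^2 + 3*x + 1

The characteristic polynomial is χ_A(x) = (x + 1)^3, so the eigenvalues are known. The minimal polynomial is
  m_A(x) = Π_λ (x − λ)^{k_λ}
where k_λ is the size of the *largest* Jordan block for λ (equivalently, the smallest k with (A − λI)^k v = 0 for every generalised eigenvector v of λ).

  λ = -1: largest Jordan block has size 3, contributing (x + 1)^3

So m_A(x) = (x + 1)^3 = x^3 + 3*x^2 + 3*x + 1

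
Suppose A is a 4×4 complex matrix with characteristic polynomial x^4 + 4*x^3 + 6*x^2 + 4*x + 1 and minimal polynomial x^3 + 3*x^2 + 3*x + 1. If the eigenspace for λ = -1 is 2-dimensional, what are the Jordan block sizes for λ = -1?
Block sizes for λ = -1: [3, 1]

Step 1 — from the characteristic polynomial, algebraic multiplicity of λ = -1 is 4. From dim ker(A − (-1)·I) = 2, there are exactly 2 Jordan blocks for λ = -1.
Step 2 — from the minimal polynomial, the factor (x + 1)^3 tells us the largest block for λ = -1 has size 3.
Step 3 — with total size 4, 2 blocks, and largest block 3, the block sizes (in nonincreasing order) are [3, 1].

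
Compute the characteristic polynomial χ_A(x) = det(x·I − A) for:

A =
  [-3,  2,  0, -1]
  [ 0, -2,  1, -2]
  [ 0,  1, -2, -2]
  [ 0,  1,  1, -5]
x^4 + 12*x^3 + 54*x^2 + 108*x + 81

Expanding det(x·I − A) (e.g. by cofactor expansion or by noting that A is similar to its Jordan form J, which has the same characteristic polynomial as A) gives
  χ_A(x) = x^4 + 12*x^3 + 54*x^2 + 108*x + 81
which factors as (x + 3)^4. The eigenvalues (with algebraic multiplicities) are λ = -3 with multiplicity 4.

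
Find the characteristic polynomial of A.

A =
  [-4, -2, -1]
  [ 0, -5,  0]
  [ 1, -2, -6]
x^3 + 15*x^2 + 75*x + 125

Expanding det(x·I − A) (e.g. by cofactor expansion or by noting that A is similar to its Jordan form J, which has the same characteristic polynomial as A) gives
  χ_A(x) = x^3 + 15*x^2 + 75*x + 125
which factors as (x + 5)^3. The eigenvalues (with algebraic multiplicities) are λ = -5 with multiplicity 3.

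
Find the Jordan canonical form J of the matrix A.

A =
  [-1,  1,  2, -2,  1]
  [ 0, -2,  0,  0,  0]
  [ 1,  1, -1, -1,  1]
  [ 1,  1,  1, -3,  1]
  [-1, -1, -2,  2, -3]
J_2(-2) ⊕ J_2(-2) ⊕ J_1(-2)

The characteristic polynomial is
  det(x·I − A) = x^5 + 10*x^4 + 40*x^3 + 80*x^2 + 80*x + 32 = (x + 2)^5

Eigenvalues and multiplicities (the geometric multiplicity of λ is n − rank(A − λI), which equals the number of Jordan blocks for λ):
  λ = -2: algebraic multiplicity = 5, geometric multiplicity = 3

Determining the block sizes for each eigenvalue:
  λ = -2: with am = 5 and gm = 3, the partition is not yet determined (e.g. several partitions of 5 into 3 parts exist). Let N = A − (-2)·I. Computing rank(N^1) = 2, rank(N^2) = 0; the number of blocks of size ≥ j is rank(N^{j−1}) − rank(N^j), giving [3, 2]. So we have 2 block(s) of size 2, 1 block(s) of size 1 → block sizes [2, 2, 1]

Assembling the blocks gives a Jordan form
J =
  [-2,  1,  0,  0,  0]
  [ 0, -2,  0,  0,  0]
  [ 0,  0, -2,  1,  0]
  [ 0,  0,  0, -2,  0]
  [ 0,  0,  0,  0, -2]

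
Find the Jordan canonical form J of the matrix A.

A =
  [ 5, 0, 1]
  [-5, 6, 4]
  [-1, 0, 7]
J_3(6)

The characteristic polynomial is
  det(x·I − A) = x^3 - 18*x^2 + 108*x - 216 = (x - 6)^3

Eigenvalues and multiplicities (the geometric multiplicity of λ is n − rank(A − λI), which equals the number of Jordan blocks for λ):
  λ = 6: algebraic multiplicity = 3, geometric multiplicity = 1

Determining the block sizes for each eigenvalue:
  λ = 6: one block (gm = 1), so the single block has size am = 3 → block sizes [3]

Assembling the blocks gives a Jordan form
J =
  [6, 1, 0]
  [0, 6, 1]
  [0, 0, 6]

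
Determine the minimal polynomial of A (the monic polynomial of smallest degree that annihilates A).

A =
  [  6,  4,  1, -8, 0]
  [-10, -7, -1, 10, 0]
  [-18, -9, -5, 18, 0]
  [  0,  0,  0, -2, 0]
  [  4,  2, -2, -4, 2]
x^4 + 4*x^3 - 16*x - 16

The characteristic polynomial is χ_A(x) = (x - 2)*(x + 2)^4, so the eigenvalues are known. The minimal polynomial is
  m_A(x) = Π_λ (x − λ)^{k_λ}
where k_λ is the size of the *largest* Jordan block for λ (equivalently, the smallest k with (A − λI)^k v = 0 for every generalised eigenvector v of λ).

  λ = -2: largest Jordan block has size 3, contributing (x + 2)^3
  λ = 2: largest Jordan block has size 1, contributing (x − 2)

So m_A(x) = (x - 2)*(x + 2)^3 = x^4 + 4*x^3 - 16*x - 16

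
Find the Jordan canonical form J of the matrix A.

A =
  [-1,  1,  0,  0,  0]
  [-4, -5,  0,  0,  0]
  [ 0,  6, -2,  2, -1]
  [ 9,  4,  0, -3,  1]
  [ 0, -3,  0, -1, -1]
J_2(-3) ⊕ J_3(-2)

The characteristic polynomial is
  det(x·I − A) = x^5 + 12*x^4 + 57*x^3 + 134*x^2 + 156*x + 72 = (x + 2)^3*(x + 3)^2

Eigenvalues and multiplicities (the geometric multiplicity of λ is n − rank(A − λI), which equals the number of Jordan blocks for λ):
  λ = -3: algebraic multiplicity = 2, geometric multiplicity = 1
  λ = -2: algebraic multiplicity = 3, geometric multiplicity = 1

Determining the block sizes for each eigenvalue:
  λ = -3: one block (gm = 1), so the single block has size am = 2 → block sizes [2]
  λ = -2: one block (gm = 1), so the single block has size am = 3 → block sizes [3]

Assembling the blocks gives a Jordan form
J =
  [-3,  1,  0,  0,  0]
  [ 0, -3,  0,  0,  0]
  [ 0,  0, -2,  1,  0]
  [ 0,  0,  0, -2,  1]
  [ 0,  0,  0,  0, -2]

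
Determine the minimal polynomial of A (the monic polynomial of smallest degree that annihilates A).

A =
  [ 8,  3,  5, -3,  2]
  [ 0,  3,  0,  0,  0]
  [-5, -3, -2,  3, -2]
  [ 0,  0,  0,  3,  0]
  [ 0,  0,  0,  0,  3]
x^2 - 6*x + 9

The characteristic polynomial is χ_A(x) = (x - 3)^5, so the eigenvalues are known. The minimal polynomial is
  m_A(x) = Π_λ (x − λ)^{k_λ}
where k_λ is the size of the *largest* Jordan block for λ (equivalently, the smallest k with (A − λI)^k v = 0 for every generalised eigenvector v of λ).

  λ = 3: largest Jordan block has size 2, contributing (x − 3)^2

So m_A(x) = (x - 3)^2 = x^2 - 6*x + 9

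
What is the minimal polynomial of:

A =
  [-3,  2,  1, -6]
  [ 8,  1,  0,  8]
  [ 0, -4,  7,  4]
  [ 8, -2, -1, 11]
x^3 - 11*x^2 + 35*x - 25

The characteristic polynomial is χ_A(x) = (x - 5)^3*(x - 1), so the eigenvalues are known. The minimal polynomial is
  m_A(x) = Π_λ (x − λ)^{k_λ}
where k_λ is the size of the *largest* Jordan block for λ (equivalently, the smallest k with (A − λI)^k v = 0 for every generalised eigenvector v of λ).

  λ = 1: largest Jordan block has size 1, contributing (x − 1)
  λ = 5: largest Jordan block has size 2, contributing (x − 5)^2

So m_A(x) = (x - 5)^2*(x - 1) = x^3 - 11*x^2 + 35*x - 25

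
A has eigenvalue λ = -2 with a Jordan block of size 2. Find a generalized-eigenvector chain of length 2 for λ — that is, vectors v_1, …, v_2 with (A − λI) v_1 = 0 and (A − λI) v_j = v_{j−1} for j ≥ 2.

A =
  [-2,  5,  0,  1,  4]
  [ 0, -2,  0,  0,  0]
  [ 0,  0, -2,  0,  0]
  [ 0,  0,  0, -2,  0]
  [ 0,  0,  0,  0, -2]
A Jordan chain for λ = -2 of length 2:
v_1 = (5, 0, 0, 0, 0)ᵀ
v_2 = (0, 1, 0, 0, 0)ᵀ

Let N = A − (-2)·I. We want v_2 with N^2 v_2 = 0 but N^1 v_2 ≠ 0; then v_{j-1} := N · v_j for j = 2, …, 2.

Pick v_2 = (0, 1, 0, 0, 0)ᵀ.
Then v_1 = N · v_2 = (5, 0, 0, 0, 0)ᵀ.

Sanity check: (A − (-2)·I) v_1 = (0, 0, 0, 0, 0)ᵀ = 0. ✓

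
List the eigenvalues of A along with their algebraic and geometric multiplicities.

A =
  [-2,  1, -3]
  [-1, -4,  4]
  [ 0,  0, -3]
λ = -3: alg = 3, geom = 1

Step 1 — factor the characteristic polynomial to read off the algebraic multiplicities:
  χ_A(x) = (x + 3)^3

Step 2 — compute geometric multiplicities via the rank-nullity identity g(λ) = n − rank(A − λI):
  rank(A − (-3)·I) = 2, so dim ker(A − (-3)·I) = n − 2 = 1

Summary:
  λ = -3: algebraic multiplicity = 3, geometric multiplicity = 1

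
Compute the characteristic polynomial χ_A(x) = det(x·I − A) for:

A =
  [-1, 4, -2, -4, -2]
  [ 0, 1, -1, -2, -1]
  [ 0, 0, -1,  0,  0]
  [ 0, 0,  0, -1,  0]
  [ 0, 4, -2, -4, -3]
x^5 + 5*x^4 + 10*x^3 + 10*x^2 + 5*x + 1

Expanding det(x·I − A) (e.g. by cofactor expansion or by noting that A is similar to its Jordan form J, which has the same characteristic polynomial as A) gives
  χ_A(x) = x^5 + 5*x^4 + 10*x^3 + 10*x^2 + 5*x + 1
which factors as (x + 1)^5. The eigenvalues (with algebraic multiplicities) are λ = -1 with multiplicity 5.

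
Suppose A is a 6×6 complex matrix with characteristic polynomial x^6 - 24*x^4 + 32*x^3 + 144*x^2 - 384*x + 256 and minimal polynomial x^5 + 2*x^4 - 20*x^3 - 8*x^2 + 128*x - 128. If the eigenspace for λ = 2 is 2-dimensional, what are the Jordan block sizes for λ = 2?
Block sizes for λ = 2: [3, 1]

Step 1 — from the characteristic polynomial, algebraic multiplicity of λ = 2 is 4. From dim ker(A − (2)·I) = 2, there are exactly 2 Jordan blocks for λ = 2.
Step 2 — from the minimal polynomial, the factor (x − 2)^3 tells us the largest block for λ = 2 has size 3.
Step 3 — with total size 4, 2 blocks, and largest block 3, the block sizes (in nonincreasing order) are [3, 1].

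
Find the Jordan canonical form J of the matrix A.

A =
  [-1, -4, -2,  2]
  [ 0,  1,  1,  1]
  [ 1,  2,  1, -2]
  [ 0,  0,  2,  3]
J_3(1) ⊕ J_1(1)

The characteristic polynomial is
  det(x·I − A) = x^4 - 4*x^3 + 6*x^2 - 4*x + 1 = (x - 1)^4

Eigenvalues and multiplicities (the geometric multiplicity of λ is n − rank(A − λI), which equals the number of Jordan blocks for λ):
  λ = 1: algebraic multiplicity = 4, geometric multiplicity = 2

Determining the block sizes for each eigenvalue:
  λ = 1: with am = 4 and gm = 2, the partition is not yet determined (e.g. several partitions of 4 into 2 parts exist). Let N = A − (1)·I. Computing rank(N^1) = 2, rank(N^2) = 1, rank(N^3) = 0; the number of blocks of size ≥ j is rank(N^{j−1}) − rank(N^j), giving [2, 1, 1]. So we have 1 block(s) of size 3, 1 block(s) of size 1 → block sizes [3, 1]

Assembling the blocks gives a Jordan form
J =
  [1, 1, 0, 0]
  [0, 1, 1, 0]
  [0, 0, 1, 0]
  [0, 0, 0, 1]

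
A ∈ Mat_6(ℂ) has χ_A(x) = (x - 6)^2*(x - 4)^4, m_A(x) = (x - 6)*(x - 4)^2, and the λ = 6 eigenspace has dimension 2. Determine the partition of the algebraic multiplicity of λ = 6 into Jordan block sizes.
Block sizes for λ = 6: [1, 1]

Step 1 — from the characteristic polynomial, algebraic multiplicity of λ = 6 is 2. From dim ker(A − (6)·I) = 2, there are exactly 2 Jordan blocks for λ = 6.
Step 2 — from the minimal polynomial, the factor (x − 6) tells us the largest block for λ = 6 has size 1.
Step 3 — with total size 2, 2 blocks, and largest block 1, the block sizes (in nonincreasing order) are [1, 1].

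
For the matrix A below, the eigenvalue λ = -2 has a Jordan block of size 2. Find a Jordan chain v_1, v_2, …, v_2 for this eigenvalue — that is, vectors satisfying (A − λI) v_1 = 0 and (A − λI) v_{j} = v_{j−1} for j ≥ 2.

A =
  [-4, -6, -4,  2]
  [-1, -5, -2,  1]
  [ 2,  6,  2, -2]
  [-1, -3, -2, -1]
A Jordan chain for λ = -2 of length 2:
v_1 = (-2, -1, 2, -1)ᵀ
v_2 = (1, 0, 0, 0)ᵀ

Let N = A − (-2)·I. We want v_2 with N^2 v_2 = 0 but N^1 v_2 ≠ 0; then v_{j-1} := N · v_j for j = 2, …, 2.

Pick v_2 = (1, 0, 0, 0)ᵀ.
Then v_1 = N · v_2 = (-2, -1, 2, -1)ᵀ.

Sanity check: (A − (-2)·I) v_1 = (0, 0, 0, 0)ᵀ = 0. ✓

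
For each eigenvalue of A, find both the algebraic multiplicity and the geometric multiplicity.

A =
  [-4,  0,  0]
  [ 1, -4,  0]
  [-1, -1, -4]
λ = -4: alg = 3, geom = 1

Step 1 — factor the characteristic polynomial to read off the algebraic multiplicities:
  χ_A(x) = (x + 4)^3

Step 2 — compute geometric multiplicities via the rank-nullity identity g(λ) = n − rank(A − λI):
  rank(A − (-4)·I) = 2, so dim ker(A − (-4)·I) = n − 2 = 1

Summary:
  λ = -4: algebraic multiplicity = 3, geometric multiplicity = 1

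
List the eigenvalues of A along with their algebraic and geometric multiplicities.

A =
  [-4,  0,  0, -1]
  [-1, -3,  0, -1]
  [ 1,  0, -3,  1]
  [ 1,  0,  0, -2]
λ = -3: alg = 4, geom = 3

Step 1 — factor the characteristic polynomial to read off the algebraic multiplicities:
  χ_A(x) = (x + 3)^4

Step 2 — compute geometric multiplicities via the rank-nullity identity g(λ) = n − rank(A − λI):
  rank(A − (-3)·I) = 1, so dim ker(A − (-3)·I) = n − 1 = 3

Summary:
  λ = -3: algebraic multiplicity = 4, geometric multiplicity = 3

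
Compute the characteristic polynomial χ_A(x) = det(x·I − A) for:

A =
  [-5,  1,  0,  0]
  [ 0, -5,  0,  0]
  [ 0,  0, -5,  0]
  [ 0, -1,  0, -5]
x^4 + 20*x^3 + 150*x^2 + 500*x + 625

Expanding det(x·I − A) (e.g. by cofactor expansion or by noting that A is similar to its Jordan form J, which has the same characteristic polynomial as A) gives
  χ_A(x) = x^4 + 20*x^3 + 150*x^2 + 500*x + 625
which factors as (x + 5)^4. The eigenvalues (with algebraic multiplicities) are λ = -5 with multiplicity 4.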